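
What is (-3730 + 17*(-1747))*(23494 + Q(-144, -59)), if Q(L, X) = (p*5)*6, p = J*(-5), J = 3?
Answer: -770337876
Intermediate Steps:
p = -15 (p = 3*(-5) = -15)
Q(L, X) = -450 (Q(L, X) = -15*5*6 = -75*6 = -450)
(-3730 + 17*(-1747))*(23494 + Q(-144, -59)) = (-3730 + 17*(-1747))*(23494 - 450) = (-3730 - 29699)*23044 = -33429*23044 = -770337876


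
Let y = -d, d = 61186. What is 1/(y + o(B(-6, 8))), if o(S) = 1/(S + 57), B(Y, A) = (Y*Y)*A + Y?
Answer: -339/20742053 ≈ -1.6344e-5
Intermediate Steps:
y = -61186 (y = -1*61186 = -61186)
B(Y, A) = Y + A*Y² (B(Y, A) = Y²*A + Y = A*Y² + Y = Y + A*Y²)
o(S) = 1/(57 + S)
1/(y + o(B(-6, 8))) = 1/(-61186 + 1/(57 - 6*(1 + 8*(-6)))) = 1/(-61186 + 1/(57 - 6*(1 - 48))) = 1/(-61186 + 1/(57 - 6*(-47))) = 1/(-61186 + 1/(57 + 282)) = 1/(-61186 + 1/339) = 1/(-20742053/339) = -339/20742053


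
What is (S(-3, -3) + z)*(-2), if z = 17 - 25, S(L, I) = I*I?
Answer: -2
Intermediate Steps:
S(L, I) = I²
z = -8
(S(-3, -3) + z)*(-2) = ((-3)² - 8)*(-2) = (9 - 8)*(-2) = 1*(-2) = -2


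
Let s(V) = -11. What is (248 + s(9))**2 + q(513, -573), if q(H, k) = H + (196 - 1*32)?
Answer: 56846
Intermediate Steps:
q(H, k) = 164 + H (q(H, k) = H + (196 - 32) = H + 164 = 164 + H)
(248 + s(9))**2 + q(513, -573) = (248 - 11)**2 + (164 + 513) = 237**2 + 677 = 56169 + 677 = 56846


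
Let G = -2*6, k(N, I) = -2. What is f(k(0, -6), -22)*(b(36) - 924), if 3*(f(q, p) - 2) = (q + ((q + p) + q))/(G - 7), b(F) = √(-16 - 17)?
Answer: -43736/19 + 142*I*√33/57 ≈ -2301.9 + 14.311*I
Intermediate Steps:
G = -12
b(F) = I*√33 (b(F) = √(-33) = I*√33)
f(q, p) = 2 - q/19 - p/57 (f(q, p) = 2 + ((q + ((q + p) + q))/(-12 - 7))/3 = 2 + ((q + ((p + q) + q))/(-19))/3 = 2 + ((q + (p + 2*q))*(-1/19))/3 = 2 + ((p + 3*q)*(-1/19))/3 = 2 + (-3*q/19 - p/19)/3 = 2 + (-q/19 - p/57) = 2 - q/19 - p/57)
f(k(0, -6), -22)*(b(36) - 924) = (2 - 1/19*(-2) - 1/57*(-22))*(I*√33 - 924) = (2 + 2/19 + 22/57)*(-924 + I*√33) = 142*(-924 + I*√33)/57 = -43736/19 + 142*I*√33/57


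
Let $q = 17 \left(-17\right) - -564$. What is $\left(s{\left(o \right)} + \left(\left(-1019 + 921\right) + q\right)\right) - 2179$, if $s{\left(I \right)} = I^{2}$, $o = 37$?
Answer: $-633$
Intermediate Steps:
$q = 275$ ($q = -289 + 564 = 275$)
$\left(s{\left(o \right)} + \left(\left(-1019 + 921\right) + q\right)\right) - 2179 = \left(37^{2} + \left(\left(-1019 + 921\right) + 275\right)\right) - 2179 = \left(1369 + \left(-98 + 275\right)\right) - 2179 = \left(1369 + 177\right) - 2179 = 1546 - 2179 = -633$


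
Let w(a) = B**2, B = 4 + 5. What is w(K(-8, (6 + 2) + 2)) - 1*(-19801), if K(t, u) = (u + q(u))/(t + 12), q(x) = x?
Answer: 19882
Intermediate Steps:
B = 9
K(t, u) = 2*u/(12 + t) (K(t, u) = (u + u)/(t + 12) = (2*u)/(12 + t) = 2*u/(12 + t))
w(a) = 81 (w(a) = 9**2 = 81)
w(K(-8, (6 + 2) + 2)) - 1*(-19801) = 81 - 1*(-19801) = 81 + 19801 = 19882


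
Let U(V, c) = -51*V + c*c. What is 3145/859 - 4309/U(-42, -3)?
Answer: 3063464/1847709 ≈ 1.6580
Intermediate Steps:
U(V, c) = c**2 - 51*V (U(V, c) = -51*V + c**2 = c**2 - 51*V)
3145/859 - 4309/U(-42, -3) = 3145/859 - 4309/((-3)**2 - 51*(-42)) = 3145*(1/859) - 4309/(9 + 2142) = 3145/859 - 4309/2151 = 3063464/1847709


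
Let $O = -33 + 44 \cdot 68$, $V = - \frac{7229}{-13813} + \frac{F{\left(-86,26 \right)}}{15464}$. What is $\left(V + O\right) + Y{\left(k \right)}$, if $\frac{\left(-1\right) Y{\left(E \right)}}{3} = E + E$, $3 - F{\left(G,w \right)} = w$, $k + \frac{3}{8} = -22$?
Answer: $\frac{660842762191}{213604232} \approx 3093.8$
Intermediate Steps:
$k = - \frac{179}{8}$ ($k = - \frac{3}{8} - 22 = - \frac{179}{8} \approx -22.375$)
$F{\left(G,w \right)} = 3 - w$
$V = \frac{111471557}{213604232}$ ($V = - \frac{7229}{-13813} + \frac{3 - 26}{15464} = \left(-7229\right) \left(- \frac{1}{13813}\right) + \left(3 - 26\right) \frac{1}{15464} = \frac{7229}{13813} - \frac{23}{15464} = \frac{111471557}{213604232} \approx 0.52186$)
$Y{\left(E \right)} = - 6 E$ ($Y{\left(E \right)} = - 3 \left(E + E\right) = - 3 \cdot 2 E = - 6 E$)
$O = 2959$ ($O = -33 + 2992 = 2959$)
$\left(V + O\right) + Y{\left(k \right)} = \left(\frac{111471557}{213604232} + 2959\right) - - \frac{537}{4} = \frac{632166394045}{213604232} + \frac{537}{4} = \frac{660842762191}{213604232}$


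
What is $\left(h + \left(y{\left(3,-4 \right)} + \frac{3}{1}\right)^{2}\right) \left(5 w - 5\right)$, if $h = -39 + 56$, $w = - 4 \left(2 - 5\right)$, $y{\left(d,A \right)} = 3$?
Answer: $2915$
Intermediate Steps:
$w = 12$ ($w = \left(-4\right) \left(-3\right) = 12$)
$h = 17$
$\left(h + \left(y{\left(3,-4 \right)} + \frac{3}{1}\right)^{2}\right) \left(5 w - 5\right) = \left(17 + \left(3 + \frac{3}{1}\right)^{2}\right) \left(5 \cdot 12 - 5\right) = \left(17 + \left(3 + 3 \cdot 1\right)^{2}\right) \left(60 - 5\right) = \left(17 + \left(3 + 3\right)^{2}\right) 55 = \left(17 + 6^{2}\right) 55 = \left(17 + 36\right) 55 = 53 \cdot 55 = 2915$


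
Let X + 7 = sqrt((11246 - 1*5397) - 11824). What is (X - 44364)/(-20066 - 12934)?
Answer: 44371/33000 - I*sqrt(239)/6600 ≈ 1.3446 - 0.0023424*I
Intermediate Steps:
X = -7 + 5*I*sqrt(239) (X = -7 + sqrt((11246 - 1*5397) - 11824) = -7 + sqrt((11246 - 5397) - 11824) = -7 + sqrt(5849 - 11824) = -7 + sqrt(-5975) = -7 + 5*I*sqrt(239) ≈ -7.0 + 77.298*I)
(X - 44364)/(-20066 - 12934) = ((-7 + 5*I*sqrt(239)) - 44364)/(-20066 - 12934) = (-44371 + 5*I*sqrt(239))/(-33000) = (-44371 + 5*I*sqrt(239))*(-1/33000) = 44371/33000 - I*sqrt(239)/6600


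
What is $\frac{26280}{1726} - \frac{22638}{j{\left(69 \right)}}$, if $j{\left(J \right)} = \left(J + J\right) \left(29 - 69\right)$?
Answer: $\frac{15344899}{793960} \approx 19.327$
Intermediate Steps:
$j{\left(J \right)} = - 80 J$ ($j{\left(J \right)} = 2 J \left(-40\right) = - 80 J$)
$\frac{26280}{1726} - \frac{22638}{j{\left(69 \right)}} = \frac{26280}{1726} - \frac{22638}{\left(-80\right) 69} = 26280 \cdot \frac{1}{1726} - \frac{22638}{-5520} = \frac{13140}{863} - - \frac{3773}{920} = \frac{13140}{863} + \frac{3773}{920} = \frac{15344899}{793960}$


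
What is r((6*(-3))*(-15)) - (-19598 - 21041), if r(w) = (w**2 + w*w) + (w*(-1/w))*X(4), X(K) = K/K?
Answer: 186438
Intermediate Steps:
X(K) = 1
r(w) = -1 + 2*w**2 (r(w) = (w**2 + w*w) + (w*(-1/w))*1 = (w**2 + w**2) - 1*1 = 2*w**2 - 1 = -1 + 2*w**2)
r((6*(-3))*(-15)) - (-19598 - 21041) = (-1 + 2*((6*(-3))*(-15))**2) - (-19598 - 21041) = (-1 + 2*(-18*(-15))**2) - 1*(-40639) = (-1 + 2*270**2) + 40639 = (-1 + 2*72900) + 40639 = (-1 + 145800) + 40639 = 145799 + 40639 = 186438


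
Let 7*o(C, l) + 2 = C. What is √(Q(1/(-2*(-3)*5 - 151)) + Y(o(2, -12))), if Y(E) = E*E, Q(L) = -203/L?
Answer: 11*√203 ≈ 156.73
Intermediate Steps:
o(C, l) = -2/7 + C/7
Y(E) = E²
√(Q(1/(-2*(-3)*5 - 151)) + Y(o(2, -12))) = √(-203/(1/(-2*(-3)*5 - 151)) + (-2/7 + (⅐)*2)²) = √(-203/(1/(6*5 - 151)) + (-2/7 + 2/7)²) = √(-203/(1/(30 - 151)) + 0²) = √(-203/(1/(-121)) + 0) = √(-203/(-1/121) + 0) = √(-203*(-121) + 0) = √(24563 + 0) = √24563 = 11*√203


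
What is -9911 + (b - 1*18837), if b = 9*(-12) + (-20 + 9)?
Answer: -28867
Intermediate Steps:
b = -119 (b = -108 - 11 = -119)
-9911 + (b - 1*18837) = -9911 + (-119 - 1*18837) = -9911 + (-119 - 18837) = -9911 - 18956 = -28867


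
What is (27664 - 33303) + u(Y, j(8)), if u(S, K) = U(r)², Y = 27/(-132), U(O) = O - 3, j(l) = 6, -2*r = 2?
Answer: -5623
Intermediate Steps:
r = -1 (r = -½*2 = -1)
U(O) = -3 + O
Y = -9/44 (Y = 27*(-1/132) = -9/44 ≈ -0.20455)
u(S, K) = 16 (u(S, K) = (-3 - 1)² = (-4)² = 16)
(27664 - 33303) + u(Y, j(8)) = (27664 - 33303) + 16 = -5639 + 16 = -5623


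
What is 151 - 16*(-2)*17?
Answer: 695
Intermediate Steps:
151 - 16*(-2)*17 = 151 + 32*17 = 151 + 544 = 695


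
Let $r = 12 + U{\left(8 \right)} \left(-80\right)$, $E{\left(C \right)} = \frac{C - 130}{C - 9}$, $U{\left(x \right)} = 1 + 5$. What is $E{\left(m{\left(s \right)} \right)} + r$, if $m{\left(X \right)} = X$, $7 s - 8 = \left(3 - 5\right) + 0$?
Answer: $- \frac{25772}{57} \approx -452.14$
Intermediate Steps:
$U{\left(x \right)} = 6$
$s = \frac{6}{7}$ ($s = \frac{8}{7} + \frac{\left(3 - 5\right) + 0}{7} = \frac{8}{7} + \frac{-2 + 0}{7} = \frac{8}{7} + \frac{1}{7} \left(-2\right) = \frac{8}{7} - \frac{2}{7} = \frac{6}{7} \approx 0.85714$)
$E{\left(C \right)} = \frac{-130 + C}{-9 + C}$
$r = -468$ ($r = 12 + 6 \left(-80\right) = 12 - 480 = -468$)
$E{\left(m{\left(s \right)} \right)} + r = \frac{-130 + \frac{6}{7}}{-9 + \frac{6}{7}} - 468 = \frac{1}{- \frac{57}{7}} \left(- \frac{904}{7}\right) - 468 = \left(- \frac{7}{57}\right) \left(- \frac{904}{7}\right) - 468 = \frac{904}{57} - 468 = - \frac{25772}{57}$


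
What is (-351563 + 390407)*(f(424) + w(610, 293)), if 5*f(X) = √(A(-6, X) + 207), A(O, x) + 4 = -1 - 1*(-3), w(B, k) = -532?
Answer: -20665008 + 38844*√205/5 ≈ -2.0554e+7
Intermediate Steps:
A(O, x) = -2 (A(O, x) = -4 + (-1 - 1*(-3)) = -4 + (-1 + 3) = -4 + 2 = -2)
f(X) = √205/5 (f(X) = √(-2 + 207)/5 = √205/5)
(-351563 + 390407)*(f(424) + w(610, 293)) = (-351563 + 390407)*(√205/5 - 532) = 38844*(-532 + √205/5) = -20665008 + 38844*√205/5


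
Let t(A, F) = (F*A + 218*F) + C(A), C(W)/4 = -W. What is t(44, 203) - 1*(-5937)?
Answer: 58947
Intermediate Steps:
C(W) = -4*W (C(W) = 4*(-W) = -4*W)
t(A, F) = -4*A + 218*F + A*F (t(A, F) = (F*A + 218*F) - 4*A = (A*F + 218*F) - 4*A = (218*F + A*F) - 4*A = -4*A + 218*F + A*F)
t(44, 203) - 1*(-5937) = (-4*44 + 218*203 + 44*203) - 1*(-5937) = (-176 + 44254 + 8932) + 5937 = 53010 + 5937 = 58947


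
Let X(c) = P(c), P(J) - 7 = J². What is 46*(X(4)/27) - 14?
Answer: 680/27 ≈ 25.185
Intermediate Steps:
P(J) = 7 + J²
X(c) = 7 + c²
46*(X(4)/27) - 14 = 46*((7 + 4²)/27) - 14 = 46*((7 + 16)*(1/27)) - 14 = 46*(23*(1/27)) - 14 = 46*(23/27) - 14 = 1058/27 - 14 = 680/27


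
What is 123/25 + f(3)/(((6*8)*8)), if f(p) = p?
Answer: 15769/3200 ≈ 4.9278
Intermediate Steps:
123/25 + f(3)/(((6*8)*8)) = 123/25 + 3/(((6*8)*8)) = 123*(1/25) + 3/((48*8)) = 123/25 + 3/384 = 123/25 + 3*(1/384) = 123/25 + 1/128 = 15769/3200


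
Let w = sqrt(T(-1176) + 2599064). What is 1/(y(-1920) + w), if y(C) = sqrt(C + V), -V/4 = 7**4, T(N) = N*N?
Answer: 1/(2*(sqrt(995510) + I*sqrt(2881))) ≈ 0.00049968 - 2.6881e-5*I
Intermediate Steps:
T(N) = N**2
V = -9604 (V = -4*7**4 = -4*2401 = -9604)
y(C) = sqrt(-9604 + C) (y(C) = sqrt(C - 9604) = sqrt(-9604 + C))
w = 2*sqrt(995510) (w = sqrt((-1176)**2 + 2599064) = sqrt(1382976 + 2599064) = sqrt(3982040) = 2*sqrt(995510) ≈ 1995.5)
1/(y(-1920) + w) = 1/(sqrt(-9604 - 1920) + 2*sqrt(995510)) = 1/(sqrt(-11524) + 2*sqrt(995510)) = 1/(2*I*sqrt(2881) + 2*sqrt(995510)) = 1/(2*sqrt(995510) + 2*I*sqrt(2881))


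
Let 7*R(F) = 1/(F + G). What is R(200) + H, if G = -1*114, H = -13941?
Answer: -8392481/602 ≈ -13941.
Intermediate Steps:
G = -114
R(F) = 1/(7*(-114 + F)) (R(F) = 1/(7*(F - 114)) = 1/(7*(-114 + F)))
R(200) + H = 1/(7*(-114 + 200)) - 13941 = (1/7)/86 - 13941 = (1/7)*(1/86) - 13941 = 1/602 - 13941 = -8392481/602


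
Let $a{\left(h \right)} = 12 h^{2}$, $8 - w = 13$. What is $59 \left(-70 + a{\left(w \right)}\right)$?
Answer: $13570$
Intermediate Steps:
$w = -5$ ($w = 8 - 13 = -5$)
$59 \left(-70 + a{\left(w \right)}\right) = 59 \left(-70 + 12 \left(-5\right)^{2}\right) = 59 \left(-70 + 12 \cdot 25\right) = 59 \left(-70 + 300\right) = 59 \cdot 230 = 13570$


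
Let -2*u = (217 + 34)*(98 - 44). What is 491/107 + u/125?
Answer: -663764/13375 ≈ -49.627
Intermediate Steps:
u = -6777 (u = -(217 + 34)*(98 - 44)/2 = -251*54/2 = -1/2*13554 = -6777)
491/107 + u/125 = 491/107 - 6777/125 = -663764/13375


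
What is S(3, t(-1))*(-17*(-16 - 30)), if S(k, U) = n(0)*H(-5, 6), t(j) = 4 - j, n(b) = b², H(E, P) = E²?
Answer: 0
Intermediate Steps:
S(k, U) = 0 (S(k, U) = 0²*(-5)² = 0*25 = 0)
S(3, t(-1))*(-17*(-16 - 30)) = 0*(-17*(-16 - 30)) = 0*(-17*(-46)) = 0*782 = 0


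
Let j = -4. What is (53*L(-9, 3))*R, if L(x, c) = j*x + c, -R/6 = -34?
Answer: 421668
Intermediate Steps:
R = 204 (R = -6*(-34) = 204)
L(x, c) = c - 4*x (L(x, c) = -4*x + c = c - 4*x)
(53*L(-9, 3))*R = (53*(3 - 4*(-9)))*204 = (53*(3 + 36))*204 = (53*39)*204 = 2067*204 = 421668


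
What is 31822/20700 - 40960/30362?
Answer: 29576891/157123350 ≈ 0.18824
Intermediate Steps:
31822/20700 - 40960/30362 = 31822*(1/20700) - 40960*1/30362 = 15911/10350 - 20480/15181 = 29576891/157123350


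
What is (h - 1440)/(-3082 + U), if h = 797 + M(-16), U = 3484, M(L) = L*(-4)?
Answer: -193/134 ≈ -1.4403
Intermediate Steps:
M(L) = -4*L
h = 861 (h = 797 - 4*(-16) = 797 + 64 = 861)
(h - 1440)/(-3082 + U) = (861 - 1440)/(-3082 + 3484) = -579/402 = -579*1/402 = -193/134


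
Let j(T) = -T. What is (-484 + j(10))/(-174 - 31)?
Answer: 494/205 ≈ 2.4098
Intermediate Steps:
(-484 + j(10))/(-174 - 31) = (-484 - 1*10)/(-174 - 31) = (-484 - 10)/(-205) = -494*(-1/205) = 494/205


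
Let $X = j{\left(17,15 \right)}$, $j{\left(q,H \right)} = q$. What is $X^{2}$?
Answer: $289$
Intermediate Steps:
$X = 17$
$X^{2} = 17^{2} = 289$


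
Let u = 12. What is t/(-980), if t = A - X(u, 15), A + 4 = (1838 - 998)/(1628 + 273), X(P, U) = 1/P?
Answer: 11867/3193680 ≈ 0.0037158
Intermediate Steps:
A = -6764/1901 (A = -4 + (1838 - 998)/(1628 + 273) = -4 + 840/1901 = -6764/1901 ≈ -3.5581)
t = -83069/22812 (t = -6764/1901 - 1/12 = -83069/22812 ≈ -3.6415)
t/(-980) = -83069/22812/(-980) = -83069/22812*(-1/980) = 11867/3193680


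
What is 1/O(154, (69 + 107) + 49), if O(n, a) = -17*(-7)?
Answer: 1/119 ≈ 0.0084034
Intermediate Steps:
O(n, a) = 119
1/O(154, (69 + 107) + 49) = 1/119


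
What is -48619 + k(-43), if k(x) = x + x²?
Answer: -46813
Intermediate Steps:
-48619 + k(-43) = -48619 - 43*(1 - 43) = -48619 - 43*(-42) = -48619 + 1806 = -46813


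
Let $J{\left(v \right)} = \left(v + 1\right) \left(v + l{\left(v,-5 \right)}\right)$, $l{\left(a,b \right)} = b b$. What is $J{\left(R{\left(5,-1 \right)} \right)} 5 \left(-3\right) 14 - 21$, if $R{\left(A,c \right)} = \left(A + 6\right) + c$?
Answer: $-80871$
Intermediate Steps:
$l{\left(a,b \right)} = b^{2}$
$R{\left(A,c \right)} = 6 + A + c$ ($R{\left(A,c \right)} = \left(6 + A\right) + c = 6 + A + c$)
$J{\left(v \right)} = \left(1 + v\right) \left(25 + v\right)$ ($J{\left(v \right)} = \left(v + 1\right) \left(v + \left(-5\right)^{2}\right) = \left(1 + v\right) \left(v + 25\right) = \left(1 + v\right) \left(25 + v\right)$)
$J{\left(R{\left(5,-1 \right)} \right)} 5 \left(-3\right) 14 - 21 = \left(25 + \left(6 + 5 - 1\right)^{2} + 26 \left(6 + 5 - 1\right)\right) 5 \left(-3\right) 14 - 21 = \left(25 + 10^{2} + 26 \cdot 10\right) 5 \left(-3\right) 14 - 21 = \left(25 + 100 + 260\right) 5 \left(-3\right) 14 - 21 = 385 \cdot 5 \left(-3\right) 14 - 21 = 1925 \left(-3\right) 14 - 21 = \left(-5775\right) 14 - 21 = -80850 - 21 = -80871$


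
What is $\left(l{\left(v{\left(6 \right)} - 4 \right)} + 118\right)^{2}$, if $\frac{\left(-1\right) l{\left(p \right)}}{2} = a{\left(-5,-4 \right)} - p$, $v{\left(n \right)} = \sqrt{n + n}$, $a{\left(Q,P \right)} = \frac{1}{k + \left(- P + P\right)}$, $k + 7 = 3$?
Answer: $\frac{49033}{4} + 884 \sqrt{3} \approx 13789.0$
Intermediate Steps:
$k = -4$ ($k = -7 + 3 = -4$)
$a{\left(Q,P \right)} = - \frac{1}{4}$ ($a{\left(Q,P \right)} = \frac{1}{-4 + \left(- P + P\right)} = \frac{1}{-4 + 0} = \frac{1}{-4} = - \frac{1}{4}$)
$v{\left(n \right)} = \sqrt{2} \sqrt{n}$ ($v{\left(n \right)} = \sqrt{2 n} = \sqrt{2} \sqrt{n}$)
$l{\left(p \right)} = \frac{1}{2} + 2 p$ ($l{\left(p \right)} = - 2 \left(- \frac{1}{4} - p\right) = \frac{1}{2} + 2 p$)
$\left(l{\left(v{\left(6 \right)} - 4 \right)} + 118\right)^{2} = \left(\left(\frac{1}{2} + 2 \left(\sqrt{2} \sqrt{6} - 4\right)\right) + 118\right)^{2} = \left(\left(\frac{1}{2} + 2 \left(2 \sqrt{3} - 4\right)\right) + 118\right)^{2} = \left(\left(\frac{1}{2} + 2 \left(-4 + 2 \sqrt{3}\right)\right) + 118\right)^{2} = \left(\left(\frac{1}{2} - \left(8 - 4 \sqrt{3}\right)\right) + 118\right)^{2} = \left(\left(- \frac{15}{2} + 4 \sqrt{3}\right) + 118\right)^{2} = \left(\frac{221}{2} + 4 \sqrt{3}\right)^{2}$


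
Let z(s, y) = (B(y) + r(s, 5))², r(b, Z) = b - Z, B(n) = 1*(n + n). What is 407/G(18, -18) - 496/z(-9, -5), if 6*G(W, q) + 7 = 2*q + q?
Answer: -89803/2196 ≈ -40.894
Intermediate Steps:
G(W, q) = -7/6 + q/2 (G(W, q) = -7/6 + (2*q + q)/6 = -7/6 + (3*q)/6 = -7/6 + q/2)
B(n) = 2*n (B(n) = 1*(2*n) = 2*n)
z(s, y) = (-5 + s + 2*y)² (z(s, y) = (2*y + (s - 1*5))² = (2*y + (s - 5))² = (2*y + (-5 + s))² = (-5 + s + 2*y)²)
407/G(18, -18) - 496/z(-9, -5) = 407/(-7/6 + (½)*(-18)) - 496/(-5 - 9 + 2*(-5))² = 407/(-7/6 - 9) - 496/(-5 - 9 - 10)² = 407/(-61/6) - 496/((-24)²) = 407*(-6/61) - 496/576 = -2442/61 - 496*1/576 = -2442/61 - 31/36 = -89803/2196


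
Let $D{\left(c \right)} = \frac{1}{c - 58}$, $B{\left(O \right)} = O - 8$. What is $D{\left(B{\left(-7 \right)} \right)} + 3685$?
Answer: $\frac{269004}{73} \approx 3685.0$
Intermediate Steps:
$B{\left(O \right)} = -8 + O$ ($B{\left(O \right)} = O - 8 = -8 + O$)
$D{\left(c \right)} = \frac{1}{-58 + c}$
$D{\left(B{\left(-7 \right)} \right)} + 3685 = \frac{1}{-58 - 15} + 3685 = \frac{1}{-73} + 3685 = - \frac{1}{73} + 3685 = \frac{269004}{73}$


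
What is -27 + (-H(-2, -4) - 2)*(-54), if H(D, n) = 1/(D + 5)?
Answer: 99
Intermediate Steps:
H(D, n) = 1/(5 + D)
-27 + (-H(-2, -4) - 2)*(-54) = -27 + (-1/(5 - 2) - 2)*(-54) = -27 + (-1/3 - 2)*(-54) = -27 + (-1*⅓ - 2)*(-54) = -27 + (-⅓ - 2)*(-54) = -27 - 7/3*(-54) = -27 + 126 = 99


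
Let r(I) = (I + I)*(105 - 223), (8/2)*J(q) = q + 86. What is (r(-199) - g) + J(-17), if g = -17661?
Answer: 258569/4 ≈ 64642.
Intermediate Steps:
J(q) = 43/2 + q/4 (J(q) = (q + 86)/4 = (86 + q)/4 = 43/2 + q/4)
r(I) = -236*I (r(I) = (2*I)*(-118) = -236*I)
(r(-199) - g) + J(-17) = (-236*(-199) - 1*(-17661)) + (43/2 + (¼)*(-17)) = (46964 + 17661) + (43/2 - 17/4) = 64625 + 69/4 = 258569/4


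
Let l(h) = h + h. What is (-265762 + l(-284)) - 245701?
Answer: -512031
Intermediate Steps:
l(h) = 2*h
(-265762 + l(-284)) - 245701 = (-265762 + 2*(-284)) - 245701 = (-265762 - 568) - 245701 = -266330 - 245701 = -512031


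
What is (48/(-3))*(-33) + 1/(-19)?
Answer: 10031/19 ≈ 527.95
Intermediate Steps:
(48/(-3))*(-33) + 1/(-19) = (48*(-⅓))*(-33) - 1/19 = -16*(-33) - 1/19 = 528 - 1/19 = 10031/19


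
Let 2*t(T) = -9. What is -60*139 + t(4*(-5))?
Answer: -16689/2 ≈ -8344.5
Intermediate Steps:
t(T) = -9/2 (t(T) = (½)*(-9) = -9/2)
-60*139 + t(4*(-5)) = -60*139 - 9/2 = -8340 - 9/2 = -16689/2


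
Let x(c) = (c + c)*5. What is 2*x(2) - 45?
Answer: -5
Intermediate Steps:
x(c) = 10*c (x(c) = (2*c)*5 = 10*c)
2*x(2) - 45 = 2*(10*2) - 45 = 2*20 - 45 = 40 - 45 = -5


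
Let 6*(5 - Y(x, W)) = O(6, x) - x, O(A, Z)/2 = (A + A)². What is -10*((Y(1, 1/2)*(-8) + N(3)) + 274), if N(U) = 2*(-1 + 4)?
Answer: -18680/3 ≈ -6226.7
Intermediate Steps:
N(U) = 6 (N(U) = 2*3 = 6)
O(A, Z) = 8*A² (O(A, Z) = 2*(A + A)² = 2*(2*A)² = 2*(4*A²) = 8*A²)
Y(x, W) = -43 + x/6 (Y(x, W) = 5 - (8*6² - x)/6 = 5 - (8*36 - x)/6 = 5 - (288 - x)/6 = 5 + (-48 + x/6) = -43 + x/6)
-10*((Y(1, 1/2)*(-8) + N(3)) + 274) = -10*(((-43 + (⅙)*1)*(-8) + 6) + 274) = -10*(((-43 + ⅙)*(-8) + 6) + 274) = -10*((-257/6*(-8) + 6) + 274) = -10*((1028/3 + 6) + 274) = -10*(1046/3 + 274) = -10*1868/3 = -18680/3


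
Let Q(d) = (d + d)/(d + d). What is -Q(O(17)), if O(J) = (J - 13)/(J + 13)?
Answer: -1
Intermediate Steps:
O(J) = (-13 + J)/(13 + J)
Q(d) = 1 (Q(d) = (2*d)/((2*d)) = (2*d)*(1/(2*d)) = 1)
-Q(O(17)) = -1*1 = -1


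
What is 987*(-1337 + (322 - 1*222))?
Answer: -1220919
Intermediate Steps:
987*(-1337 + (322 - 1*222)) = 987*(-1337 + (322 - 222)) = 987*(-1337 + 100) = 987*(-1237) = -1220919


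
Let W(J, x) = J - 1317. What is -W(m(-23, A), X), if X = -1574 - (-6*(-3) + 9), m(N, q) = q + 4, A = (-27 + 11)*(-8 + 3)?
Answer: 1233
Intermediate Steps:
A = 80 (A = -16*(-5) = 80)
m(N, q) = 4 + q
X = -1601 (X = -1574 - (18 + 9) = -1574 - 1*27 = -1574 - 27 = -1601)
W(J, x) = -1317 + J
-W(m(-23, A), X) = -(-1317 + (4 + 80)) = -(-1317 + 84) = -1*(-1233) = 1233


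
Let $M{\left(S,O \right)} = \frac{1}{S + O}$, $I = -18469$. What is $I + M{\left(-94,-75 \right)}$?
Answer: $- \frac{3121262}{169} \approx -18469.0$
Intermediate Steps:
$M{\left(S,O \right)} = \frac{1}{O + S}$
$I + M{\left(-94,-75 \right)} = -18469 + \frac{1}{-75 - 94} = -18469 + \frac{1}{-169} = -18469 - \frac{1}{169} = - \frac{3121262}{169}$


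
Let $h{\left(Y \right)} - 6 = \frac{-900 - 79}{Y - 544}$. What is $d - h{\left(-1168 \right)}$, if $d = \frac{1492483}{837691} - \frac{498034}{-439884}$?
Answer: $- \frac{576910137180763}{157712379437232} \approx -3.658$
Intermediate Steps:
$h{\left(Y \right)} = 6 - \frac{979}{-544 + Y}$ ($h{\left(Y \right)} = 6 + \frac{-900 - 79}{Y - 544} = 6 - \frac{979}{-544 + Y}$)
$d = \frac{536858995733}{184243433922}$ ($d = 1492483 \cdot \frac{1}{837691} - - \frac{249017}{219942} = \frac{1492483}{837691} + \frac{249017}{219942} = \frac{536858995733}{184243433922} \approx 2.9139$)
$d - h{\left(-1168 \right)} = \frac{536858995733}{184243433922} - \frac{-4243 + 6 \left(-1168\right)}{-544 - 1168} = \frac{536858995733}{184243433922} - \frac{-4243 - 7008}{-1712} = \frac{536858995733}{184243433922} - \left(- \frac{1}{1712}\right) \left(-11251\right) = \frac{536858995733}{184243433922} - \frac{11251}{1712} = - \frac{576910137180763}{157712379437232}$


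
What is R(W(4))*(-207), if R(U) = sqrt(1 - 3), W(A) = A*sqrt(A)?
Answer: -207*I*sqrt(2) ≈ -292.74*I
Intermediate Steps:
W(A) = A**(3/2)
R(U) = I*sqrt(2) (R(U) = sqrt(-2) = I*sqrt(2))
R(W(4))*(-207) = (I*sqrt(2))*(-207) = -207*I*sqrt(2)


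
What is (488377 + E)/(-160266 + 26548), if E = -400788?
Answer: -87589/133718 ≈ -0.65503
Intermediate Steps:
(488377 + E)/(-160266 + 26548) = (488377 - 400788)/(-160266 + 26548) = 87589/(-133718) = 87589*(-1/133718) = -87589/133718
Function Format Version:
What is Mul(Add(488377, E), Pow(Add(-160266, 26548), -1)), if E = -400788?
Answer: Rational(-87589, 133718) ≈ -0.65503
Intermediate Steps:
Mul(Add(488377, E), Pow(Add(-160266, 26548), -1)) = Mul(Add(488377, -400788), Pow(Add(-160266, 26548), -1)) = Mul(87589, Pow(-133718, -1)) = Mul(87589, Rational(-1, 133718)) = Rational(-87589, 133718)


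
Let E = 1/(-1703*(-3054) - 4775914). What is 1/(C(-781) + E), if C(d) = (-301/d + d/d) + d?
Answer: -331962488/258802800411 ≈ -0.0012827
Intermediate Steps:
E = 1/425048 (E = 1/(5200962 - 4775914) = 1/425048 ≈ 2.3527e-6)
C(d) = 1 + d - 301/d (C(d) = (-301/d + 1) + d = (1 - 301/d) + d = 1 + d - 301/d)
1/(C(-781) + E) = 1/((1 - 781 - 301/(-781)) + 1/425048) = 1/((1 - 781 - 301*(-1/781)) + 1/425048) = 1/((1 - 781 + 301/781) + 1/425048) = 1/(-608879/781 + 1/425048) = 1/(-258802800411/331962488) = -331962488/258802800411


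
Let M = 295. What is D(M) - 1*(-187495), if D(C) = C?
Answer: 187790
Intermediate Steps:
D(M) - 1*(-187495) = 295 - 1*(-187495) = 295 + 187495 = 187790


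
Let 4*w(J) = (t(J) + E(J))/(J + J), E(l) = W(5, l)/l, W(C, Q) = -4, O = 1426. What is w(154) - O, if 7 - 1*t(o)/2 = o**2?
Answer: -34731813/23716 ≈ -1464.5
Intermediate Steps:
t(o) = 14 - 2*o**2
E(l) = -4/l
w(J) = (14 - 4/J - 2*J**2)/(8*J) (w(J) = (((14 - 2*J**2) - 4/J)/(J + J))/4 = ((14 - 4/J - 2*J**2)/((2*J)))/4 = ((14 - 4/J - 2*J**2)*(1/(2*J)))/4 = ((14 - 4/J - 2*J**2)/(2*J))/4 = (14 - 4/J - 2*J**2)/(8*J))
w(154) - O = (1/4)*(-2 + 154*(7 - 1*154**2))/154**2 - 1*1426 = (1/4)*(1/23716)*(-2 + 154*(7 - 1*23716)) - 1426 = (1/4)*(1/23716)*(-2 + 154*(7 - 23716)) - 1426 = (1/4)*(1/23716)*(-2 + 154*(-23709)) - 1426 = (1/4)*(1/23716)*(-2 - 3651186) - 1426 = (1/4)*(1/23716)*(-3651188) - 1426 = -912797/23716 - 1426 = -34731813/23716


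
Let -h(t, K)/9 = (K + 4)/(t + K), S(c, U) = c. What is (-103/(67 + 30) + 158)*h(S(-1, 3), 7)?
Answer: -502359/194 ≈ -2589.5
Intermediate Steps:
h(t, K) = -9*(4 + K)/(K + t) (h(t, K) = -9*(K + 4)/(t + K) = -9*(4 + K)/(K + t))
(-103/(67 + 30) + 158)*h(S(-1, 3), 7) = (-103/(67 + 30) + 158)*(9*(-4 - 1*7)/(7 - 1)) = (-103/97 + 158)*(9*(-4 - 7)/6) = (-103*1/97 + 158)*(9*(⅙)*(-11)) = (-103/97 + 158)*(-33/2) = (15223/97)*(-33/2) = -502359/194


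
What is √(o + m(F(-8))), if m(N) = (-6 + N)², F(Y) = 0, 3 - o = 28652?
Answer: I*√28613 ≈ 169.15*I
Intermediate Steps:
o = -28649 (o = 3 - 1*28652 = 3 - 28652 = -28649)
√(o + m(F(-8))) = √(-28649 + (-6 + 0)²) = √(-28649 + (-6)²) = √(-28649 + 36) = √(-28613) = I*√28613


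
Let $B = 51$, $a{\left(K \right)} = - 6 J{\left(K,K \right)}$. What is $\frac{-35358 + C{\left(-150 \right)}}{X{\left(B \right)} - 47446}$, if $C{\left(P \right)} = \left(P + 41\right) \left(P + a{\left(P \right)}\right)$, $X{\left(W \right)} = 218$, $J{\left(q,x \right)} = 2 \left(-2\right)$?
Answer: $\frac{5406}{11807} \approx 0.45786$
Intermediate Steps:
$J{\left(q,x \right)} = -4$
$a{\left(K \right)} = 24$ ($a{\left(K \right)} = \left(-6\right) \left(-4\right) = 24$)
$C{\left(P \right)} = \left(24 + P\right) \left(41 + P\right)$ ($C{\left(P \right)} = \left(P + 41\right) \left(P + 24\right) = \left(41 + P\right) \left(24 + P\right) = \left(24 + P\right) \left(41 + P\right)$)
$\frac{-35358 + C{\left(-150 \right)}}{X{\left(B \right)} - 47446} = \frac{-35358 + \left(984 + \left(-150\right)^{2} + 65 \left(-150\right)\right)}{218 - 47446} = \frac{-35358 + \left(984 + 22500 - 9750\right)}{-47228} = \left(-35358 + 13734\right) \left(- \frac{1}{47228}\right) = \left(-21624\right) \left(- \frac{1}{47228}\right) = \frac{5406}{11807}$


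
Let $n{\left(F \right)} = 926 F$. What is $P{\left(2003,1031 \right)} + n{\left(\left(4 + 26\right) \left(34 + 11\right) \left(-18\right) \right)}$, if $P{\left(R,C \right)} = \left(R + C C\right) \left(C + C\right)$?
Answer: $2173453968$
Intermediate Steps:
$P{\left(R,C \right)} = 2 C \left(R + C^{2}\right)$ ($P{\left(R,C \right)} = \left(R + C^{2}\right) 2 C = 2 C \left(R + C^{2}\right)$)
$P{\left(2003,1031 \right)} + n{\left(\left(4 + 26\right) \left(34 + 11\right) \left(-18\right) \right)} = 2 \cdot 1031 \left(2003 + 1031^{2}\right) + 926 \left(4 + 26\right) \left(34 + 11\right) \left(-18\right) = 2 \cdot 1031 \left(2003 + 1062961\right) + 926 \cdot 30 \cdot 45 \left(-18\right) = 2 \cdot 1031 \cdot 1064964 + 926 \cdot 1350 \left(-18\right) = 2195955768 + 926 \left(-24300\right) = 2195955768 - 22501800 = 2173453968$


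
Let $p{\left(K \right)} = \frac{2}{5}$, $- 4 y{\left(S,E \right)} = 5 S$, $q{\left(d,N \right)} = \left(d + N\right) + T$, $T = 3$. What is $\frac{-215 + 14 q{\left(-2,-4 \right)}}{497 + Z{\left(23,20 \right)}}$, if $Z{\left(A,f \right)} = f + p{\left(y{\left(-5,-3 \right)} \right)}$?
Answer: $- \frac{1285}{2587} \approx -0.49671$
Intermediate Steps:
$q{\left(d,N \right)} = 3 + N + d$ ($q{\left(d,N \right)} = \left(d + N\right) + 3 = \left(N + d\right) + 3 = 3 + N + d$)
$y{\left(S,E \right)} = - \frac{5 S}{4}$
$p{\left(K \right)} = \frac{2}{5}$ ($p{\left(K \right)} = 2 \cdot \frac{1}{5} = \frac{2}{5}$)
$Z{\left(A,f \right)} = \frac{2}{5} + f$ ($Z{\left(A,f \right)} = f + \frac{2}{5} = \frac{2}{5} + f$)
$\frac{-215 + 14 q{\left(-2,-4 \right)}}{497 + Z{\left(23,20 \right)}} = \frac{-215 + 14 \left(3 - 4 - 2\right)}{497 + \left(\frac{2}{5} + 20\right)} = \frac{-215 + 14 \left(-3\right)}{497 + \frac{102}{5}} = \frac{-215 - 42}{\frac{2587}{5}} = \left(-257\right) \frac{5}{2587} = - \frac{1285}{2587}$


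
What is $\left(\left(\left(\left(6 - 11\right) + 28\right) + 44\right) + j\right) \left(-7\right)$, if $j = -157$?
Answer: $630$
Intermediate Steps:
$\left(\left(\left(\left(6 - 11\right) + 28\right) + 44\right) + j\right) \left(-7\right) = \left(\left(\left(\left(6 - 11\right) + 28\right) + 44\right) - 157\right) \left(-7\right) = \left(\left(\left(-5 + 28\right) + 44\right) - 157\right) \left(-7\right) = \left(\left(23 + 44\right) - 157\right) \left(-7\right) = \left(67 - 157\right) \left(-7\right) = \left(-90\right) \left(-7\right) = 630$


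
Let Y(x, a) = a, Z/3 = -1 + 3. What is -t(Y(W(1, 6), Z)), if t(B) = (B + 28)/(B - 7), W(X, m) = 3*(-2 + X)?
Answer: 34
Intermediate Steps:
W(X, m) = -6 + 3*X
Z = 6 (Z = 3*(-1 + 3) = 3*2 = 6)
t(B) = (28 + B)/(-7 + B)
-t(Y(W(1, 6), Z)) = -(28 + 6)/(-7 + 6) = -34/(-1) = -(-1)*34 = -1*(-34) = 34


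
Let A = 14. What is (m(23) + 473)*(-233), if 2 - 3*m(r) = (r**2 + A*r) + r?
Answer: -127451/3 ≈ -42484.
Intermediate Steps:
m(r) = 2/3 - 5*r - r**2/3 (m(r) = 2/3 - ((r**2 + 14*r) + r)/3 = 2/3 - (r**2 + 15*r)/3 = 2/3 + (-5*r - r**2/3) = 2/3 - 5*r - r**2/3)
(m(23) + 473)*(-233) = ((2/3 - 5*23 - 1/3*23**2) + 473)*(-233) = ((2/3 - 115 - 1/3*529) + 473)*(-233) = ((2/3 - 115 - 529/3) + 473)*(-233) = (-872/3 + 473)*(-233) = (547/3)*(-233) = -127451/3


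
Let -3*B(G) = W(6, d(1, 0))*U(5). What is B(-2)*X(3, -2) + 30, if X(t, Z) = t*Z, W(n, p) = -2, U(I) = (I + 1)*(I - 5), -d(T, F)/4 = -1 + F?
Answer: 30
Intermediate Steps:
d(T, F) = 4 - 4*F (d(T, F) = -4*(-1 + F) = 4 - 4*F)
U(I) = (1 + I)*(-5 + I)
B(G) = 0 (B(G) = -(-2)*(-5 + 5**2 - 4*5)/3 = -(-2)*(-5 + 25 - 20)/3 = -(-2)*0/3 = -1/3*0 = 0)
X(t, Z) = Z*t
B(-2)*X(3, -2) + 30 = 0*(-2*3) + 30 = 0*(-6) + 30 = 0 + 30 = 30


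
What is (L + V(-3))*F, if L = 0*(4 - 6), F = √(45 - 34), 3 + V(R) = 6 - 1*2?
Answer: √11 ≈ 3.3166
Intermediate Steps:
V(R) = 1 (V(R) = -3 + (6 - 1*2) = -3 + (6 - 2) = -3 + 4 = 1)
F = √11 ≈ 3.3166
L = 0 (L = 0*(-2) = 0)
(L + V(-3))*F = (0 + 1)*√11 = 1*√11 = √11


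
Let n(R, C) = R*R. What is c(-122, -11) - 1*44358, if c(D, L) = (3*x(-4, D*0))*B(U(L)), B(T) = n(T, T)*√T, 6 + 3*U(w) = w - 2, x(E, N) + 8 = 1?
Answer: -44358 - 2527*I*√57/9 ≈ -44358.0 - 2119.8*I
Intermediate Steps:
x(E, N) = -7 (x(E, N) = -8 + 1 = -7)
n(R, C) = R²
U(w) = -8/3 + w/3 (U(w) = -2 + (w - 2)/3 = -2 + (-2 + w)/3 = -2 + (-⅔ + w/3) = -8/3 + w/3)
B(T) = T^(5/2) (B(T) = T²*√T = T^(5/2))
c(D, L) = -21*(-8/3 + L/3)^(5/2) (c(D, L) = (3*(-7))*(-8/3 + L/3)^(5/2) = -21*(-8/3 + L/3)^(5/2))
c(-122, -11) - 1*44358 = -7*√3*(-8 - 11)^(5/2)/9 - 1*44358 = -7*√3*(-19)^(5/2)/9 - 44358 = -7*√3*361*I*√19/9 - 44358 = -2527*I*√57/9 - 44358 = -44358 - 2527*I*√57/9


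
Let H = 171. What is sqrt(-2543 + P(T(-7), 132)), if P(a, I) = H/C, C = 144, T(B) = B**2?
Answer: I*sqrt(40669)/4 ≈ 50.416*I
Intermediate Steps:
P(a, I) = 19/16 (P(a, I) = 171/144 = 171*(1/144) = 19/16)
sqrt(-2543 + P(T(-7), 132)) = sqrt(-2543 + 19/16) = sqrt(-40669/16) = I*sqrt(40669)/4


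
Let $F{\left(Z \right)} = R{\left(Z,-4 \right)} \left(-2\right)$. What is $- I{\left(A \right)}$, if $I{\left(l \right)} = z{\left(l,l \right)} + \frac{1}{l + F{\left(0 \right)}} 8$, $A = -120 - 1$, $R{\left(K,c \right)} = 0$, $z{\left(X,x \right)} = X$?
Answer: $\frac{14649}{121} \approx 121.07$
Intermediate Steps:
$F{\left(Z \right)} = 0$ ($F{\left(Z \right)} = 0 \left(-2\right) = 0$)
$A = -121$ ($A = -120 - 1 = -121$)
$I{\left(l \right)} = l + \frac{8}{l}$ ($I{\left(l \right)} = l + \frac{1}{l + 0} \cdot 8 = l + \frac{1}{l} 8 = l + \frac{8}{l}$)
$- I{\left(A \right)} = - (-121 + \frac{8}{-121}) = - (-121 + 8 \left(- \frac{1}{121}\right)) = - (-121 - \frac{8}{121}) = \left(-1\right) \left(- \frac{14649}{121}\right) = \frac{14649}{121}$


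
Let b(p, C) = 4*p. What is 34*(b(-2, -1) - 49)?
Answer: -1938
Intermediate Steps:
34*(b(-2, -1) - 49) = 34*(4*(-2) - 49) = 34*(-8 - 49) = 34*(-57) = -1938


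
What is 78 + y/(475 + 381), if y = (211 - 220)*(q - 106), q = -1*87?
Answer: 68505/856 ≈ 80.029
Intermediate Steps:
q = -87
y = 1737 (y = (211 - 220)*(-87 - 106) = -9*(-193) = 1737)
78 + y/(475 + 381) = 78 + 1737/(475 + 381) = 78 + 1737/856 = 68505/856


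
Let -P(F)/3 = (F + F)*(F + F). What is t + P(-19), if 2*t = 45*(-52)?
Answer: -5502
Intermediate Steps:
t = -1170 (t = (45*(-52))/2 = (½)*(-2340) = -1170)
P(F) = -12*F² (P(F) = -3*(F + F)*(F + F) = -3*2*F*2*F = -12*F²)
t + P(-19) = -1170 - 12*(-19)² = -1170 - 12*361 = -1170 - 4332 = -5502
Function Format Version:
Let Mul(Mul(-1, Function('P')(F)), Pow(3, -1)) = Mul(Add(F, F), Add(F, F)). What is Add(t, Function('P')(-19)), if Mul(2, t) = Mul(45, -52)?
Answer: -5502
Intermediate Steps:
t = -1170 (t = Mul(Rational(1, 2), Mul(45, -52)) = Mul(Rational(1, 2), -2340) = -1170)
Function('P')(F) = Mul(-12, Pow(F, 2)) (Function('P')(F) = Mul(-3, Mul(Add(F, F), Add(F, F))) = Mul(-3, Mul(Mul(2, F), Mul(2, F))) = Mul(-3, Mul(4, Pow(F, 2))) = Mul(-12, Pow(F, 2)))
Add(t, Function('P')(-19)) = Add(-1170, Mul(-12, Pow(-19, 2))) = Add(-1170, Mul(-12, 361)) = Add(-1170, -4332) = -5502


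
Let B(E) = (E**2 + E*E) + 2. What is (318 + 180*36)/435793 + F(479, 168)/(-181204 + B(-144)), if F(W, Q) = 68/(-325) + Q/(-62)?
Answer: 46518944374/2978158061125 ≈ 0.015620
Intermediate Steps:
F(W, Q) = -68/325 - Q/62 (F(W, Q) = 68*(-1/325) + Q*(-1/62) = -68/325 - Q/62)
B(E) = 2 + 2*E**2 (B(E) = (E**2 + E**2) + 2 = 2*E**2 + 2 = 2 + 2*E**2)
(318 + 180*36)/435793 + F(479, 168)/(-181204 + B(-144)) = (318 + 180*36)/435793 + (-68/325 - 1/62*168)/(-181204 + (2 + 2*(-144)**2)) = (318 + 6480)*(1/435793) + (-68/325 - 84/31)/(-181204 + (2 + 2*20736)) = 6798*(1/435793) - 29408/(10075*(-181204 + (2 + 41472))) = 66/4231 - 29408/(10075*(-181204 + 41474)) = 66/4231 - 29408/10075/(-139730) = 66/4231 - 29408/10075*(-1/139730) = 66/4231 + 14704/703889875 = 46518944374/2978158061125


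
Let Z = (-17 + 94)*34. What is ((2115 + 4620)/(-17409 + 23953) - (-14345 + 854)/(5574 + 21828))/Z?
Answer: 45472929/78242720864 ≈ 0.00058118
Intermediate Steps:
Z = 2618 (Z = 77*34 = 2618)
((2115 + 4620)/(-17409 + 23953) - (-14345 + 854)/(5574 + 21828))/Z = ((2115 + 4620)/(-17409 + 23953) - (-14345 + 854)/(5574 + 21828))/2618 = (6735/6544 - (-13491)/27402)*(1/2618) = (6735*(1/6544) - (-13491)/27402)*(1/2618) = (6735/6544 - 1*(-4497/9134))*(1/2618) = (6735/6544 + 4497/9134)*(1/2618) = (45472929/29886448)*(1/2618) = 45472929/78242720864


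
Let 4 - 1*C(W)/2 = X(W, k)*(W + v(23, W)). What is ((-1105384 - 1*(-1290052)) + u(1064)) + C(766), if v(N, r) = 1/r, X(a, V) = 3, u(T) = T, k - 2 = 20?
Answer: 69378149/383 ≈ 1.8114e+5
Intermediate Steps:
k = 22 (k = 2 + 20 = 22)
C(W) = 8 - 6*W - 6/W (C(W) = 8 - 6*(W + 1/W) = 8 - 2*(3*W + 3/W) = 8 + (-6*W - 6/W) = 8 - 6*W - 6/W)
((-1105384 - 1*(-1290052)) + u(1064)) + C(766) = ((-1105384 - 1*(-1290052)) + 1064) + (8 - 6*766 - 6/766) = ((-1105384 + 1290052) + 1064) + (8 - 4596 - 6*1/766) = (184668 + 1064) + (8 - 4596 - 3/383) = 185732 - 1757207/383 = 69378149/383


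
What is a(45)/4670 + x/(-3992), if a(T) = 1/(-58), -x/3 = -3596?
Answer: -365255209/135159140 ≈ -2.7024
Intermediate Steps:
x = 10788 (x = -3*(-3596) = 10788)
a(T) = -1/58
a(45)/4670 + x/(-3992) = -1/58/4670 + 10788/(-3992) = -1/58*1/4670 + 10788*(-1/3992) = -1/270860 - 2697/998 = -365255209/135159140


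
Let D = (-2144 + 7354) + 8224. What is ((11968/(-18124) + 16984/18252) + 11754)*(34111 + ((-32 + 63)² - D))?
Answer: 5258444769127496/20674953 ≈ 2.5434e+8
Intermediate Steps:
D = 13434 (D = 5210 + 8224 = 13434)
((11968/(-18124) + 16984/18252) + 11754)*(34111 + ((-32 + 63)² - D)) = ((11968/(-18124) + 16984/18252) + 11754)*(34111 + ((-32 + 63)² - 1*13434)) = ((11968*(-1/18124) + 16984*(1/18252)) + 11754)*(34111 + (31² - 13434)) = ((-2992/4531 + 4246/4563) + 11754)*(34111 + (961 - 13434)) = (5586130/20674953 + 11754)*(34111 - 12473) = (243018983692/20674953)*21638 = 5258444769127496/20674953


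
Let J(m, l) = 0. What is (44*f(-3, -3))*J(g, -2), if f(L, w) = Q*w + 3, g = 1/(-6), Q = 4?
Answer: 0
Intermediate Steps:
g = -⅙ ≈ -0.16667
f(L, w) = 3 + 4*w (f(L, w) = 4*w + 3 = 3 + 4*w)
(44*f(-3, -3))*J(g, -2) = (44*(3 + 4*(-3)))*0 = (44*(3 - 12))*0 = (44*(-9))*0 = -396*0 = 0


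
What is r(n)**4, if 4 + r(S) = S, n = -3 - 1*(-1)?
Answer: 1296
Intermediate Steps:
n = -2 (n = -3 + 1 = -2)
r(S) = -4 + S
r(n)**4 = (-4 - 2)**4 = (-6)**4 = 1296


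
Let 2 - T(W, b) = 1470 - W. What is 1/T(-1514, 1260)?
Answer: -1/2982 ≈ -0.00033535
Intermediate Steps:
T(W, b) = -1468 + W (T(W, b) = 2 - (1470 - W) = 2 + (-1470 + W) = -1468 + W)
1/T(-1514, 1260) = 1/(-1468 - 1514) = 1/(-2982) = -1/2982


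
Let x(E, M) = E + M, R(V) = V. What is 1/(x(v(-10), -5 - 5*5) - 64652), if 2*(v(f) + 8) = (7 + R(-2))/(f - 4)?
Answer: -28/1811325 ≈ -1.5458e-5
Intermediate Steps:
v(f) = -8 + 5/(2*(-4 + f)) (v(f) = -8 + ((7 - 2)/(f - 4))/2 = -8 + (5/(-4 + f))/2 = -8 + 5/(2*(-4 + f)))
1/(x(v(-10), -5 - 5*5) - 64652) = 1/(((69 - 16*(-10))/(2*(-4 - 10)) + (-5 - 5*5)) - 64652) = 1/(((½)*(69 + 160)/(-14) + (-5 - 25)) - 64652) = 1/(((½)*(-1/14)*229 - 30) - 64652) = 1/((-229/28 - 30) - 64652) = 1/(-1069/28 - 64652) = 1/(-1811325/28) = -28/1811325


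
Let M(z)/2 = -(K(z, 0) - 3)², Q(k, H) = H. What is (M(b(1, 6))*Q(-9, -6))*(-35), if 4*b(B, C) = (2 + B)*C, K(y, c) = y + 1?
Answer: -2625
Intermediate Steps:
K(y, c) = 1 + y
b(B, C) = C*(2 + B)/4 (b(B, C) = ((2 + B)*C)/4 = (C*(2 + B))/4 = C*(2 + B)/4)
M(z) = -2*(-2 + z)² (M(z) = 2*(-((1 + z) - 3)²) = 2*(-(-2 + z)²) = -2*(-2 + z)²)
(M(b(1, 6))*Q(-9, -6))*(-35) = (-2*(-2 + (¼)*6*(2 + 1))²*(-6))*(-35) = (-2*(-2 + (¼)*6*3)²*(-6))*(-35) = (-2*(-2 + 9/2)²*(-6))*(-35) = (-2*(5/2)²*(-6))*(-35) = (-2*25/4*(-6))*(-35) = -25/2*(-6)*(-35) = 75*(-35) = -2625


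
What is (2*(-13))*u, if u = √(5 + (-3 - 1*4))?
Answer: -26*I*√2 ≈ -36.77*I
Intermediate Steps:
u = I*√2 (u = √(5 + (-3 - 4)) = √(5 - 7) = √(-2) = I*√2 ≈ 1.4142*I)
(2*(-13))*u = (2*(-13))*(I*√2) = -26*I*√2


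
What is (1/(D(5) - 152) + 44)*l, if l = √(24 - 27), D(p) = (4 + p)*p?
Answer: 4707*I*√3/107 ≈ 76.194*I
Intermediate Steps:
D(p) = p*(4 + p)
l = I*√3 (l = √(-3) = I*√3 ≈ 1.732*I)
(1/(D(5) - 152) + 44)*l = (1/(5*(4 + 5) - 152) + 44)*(I*√3) = (1/(5*9 - 152) + 44)*(I*√3) = (1/(45 - 152) + 44)*(I*√3) = (1/(-107) + 44)*(I*√3) = (-1/107 + 44)*(I*√3) = 4707*(I*√3)/107 = 4707*I*√3/107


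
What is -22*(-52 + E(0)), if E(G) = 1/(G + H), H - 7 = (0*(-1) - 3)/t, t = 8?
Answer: 60456/53 ≈ 1140.7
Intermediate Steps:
H = 53/8 (H = 7 + (0*(-1) - 3)/8 = 7 + (0 - 3)*(⅛) = 7 - 3*⅛ = 7 - 3/8 = 53/8 ≈ 6.6250)
E(G) = 1/(53/8 + G) (E(G) = 1/(G + 53/8) = 1/(53/8 + G))
-22*(-52 + E(0)) = -22*(-52 + 8/(53 + 8*0)) = -22*(-52 + 8/(53 + 0)) = -22*(-52 + 8/53) = -22*(-2748/53) = 60456/53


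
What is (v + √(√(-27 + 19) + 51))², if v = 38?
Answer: (38 + √(51 + 2*I*√2))² ≈ 2038.0 + 17.87*I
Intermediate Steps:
(v + √(√(-27 + 19) + 51))² = (38 + √(√(-27 + 19) + 51))² = (38 + √(√(-8) + 51))² = (38 + √(2*I*√2 + 51))² = (38 + √(51 + 2*I*√2))²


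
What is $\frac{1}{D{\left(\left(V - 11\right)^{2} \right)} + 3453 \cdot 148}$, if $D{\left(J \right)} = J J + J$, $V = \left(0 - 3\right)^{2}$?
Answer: $\frac{1}{511064} \approx 1.9567 \cdot 10^{-6}$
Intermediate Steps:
$V = 9$ ($V = \left(-3\right)^{2} = 9$)
$D{\left(J \right)} = J + J^{2}$ ($D{\left(J \right)} = J^{2} + J = J + J^{2}$)
$\frac{1}{D{\left(\left(V - 11\right)^{2} \right)} + 3453 \cdot 148} = \frac{1}{\left(9 - 11\right)^{2} \left(1 + \left(9 - 11\right)^{2}\right) + 3453 \cdot 148} = \frac{1}{\left(-2\right)^{2} \left(1 + \left(-2\right)^{2}\right) + 511044} = \frac{1}{4 \left(1 + 4\right) + 511044} = \frac{1}{4 \cdot 5 + 511044} = \frac{1}{20 + 511044} = \frac{1}{511064}$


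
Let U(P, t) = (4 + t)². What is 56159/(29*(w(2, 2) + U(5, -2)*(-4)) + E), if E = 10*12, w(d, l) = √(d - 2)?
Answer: -56159/344 ≈ -163.25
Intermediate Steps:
w(d, l) = √(-2 + d)
E = 120
56159/(29*(w(2, 2) + U(5, -2)*(-4)) + E) = 56159/(29*(√(-2 + 2) + (4 - 2)²*(-4)) + 120) = 56159/(29*(√0 + 2²*(-4)) + 120) = 56159/(29*(0 + 4*(-4)) + 120) = 56159/(29*(0 - 16) + 120) = 56159/(29*(-16) + 120) = 56159/(-464 + 120) = 56159/(-344) = 56159*(-1/344) = -56159/344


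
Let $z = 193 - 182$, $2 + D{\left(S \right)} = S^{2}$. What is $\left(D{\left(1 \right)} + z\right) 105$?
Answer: $1050$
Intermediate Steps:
$D{\left(S \right)} = -2 + S^{2}$
$z = 11$
$\left(D{\left(1 \right)} + z\right) 105 = \left(\left(-2 + 1^{2}\right) + 11\right) 105 = \left(\left(-2 + 1\right) + 11\right) 105 = \left(-1 + 11\right) 105 = 10 \cdot 105 = 1050$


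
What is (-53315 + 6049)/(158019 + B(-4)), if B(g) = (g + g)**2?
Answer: -47266/158083 ≈ -0.29900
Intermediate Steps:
B(g) = 4*g**2 (B(g) = (2*g)**2 = 4*g**2)
(-53315 + 6049)/(158019 + B(-4)) = (-53315 + 6049)/(158019 + 4*(-4)**2) = -47266/(158019 + 4*16) = -47266/(158019 + 64) = -47266/158083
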